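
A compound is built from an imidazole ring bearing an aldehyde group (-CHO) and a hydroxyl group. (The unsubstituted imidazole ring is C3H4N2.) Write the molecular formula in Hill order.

C4H4N2O2

Atom tally by fragment:
  imidazole ring core → C:3 H:4 N:2
  (− 2 ring H displaced by substituents)
  + CHO → C:1 H:1 O:1
  + OH → O:1 H:1
Element totals:
  C: 4
  H: 4
  N: 2
  O: 2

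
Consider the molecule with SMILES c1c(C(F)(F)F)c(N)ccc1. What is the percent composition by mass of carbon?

Atom tally by fragment:
  benzene ring core → C:6 H:6
  (− 2 ring H displaced by substituents)
  + CF3 → C:1 F:3
  + NH2 → N:1 H:2
Element totals:
  C: 7
  H: 6
  F: 3
  N: 1
Molecular formula: C7H6F3N.
Molar mass = 161.126 g/mol.
Mass from C: 7 × 12.011 = 84.077 g/mol.
%C = 84.077 / 161.126 × 100 = 52.18%.

52.18%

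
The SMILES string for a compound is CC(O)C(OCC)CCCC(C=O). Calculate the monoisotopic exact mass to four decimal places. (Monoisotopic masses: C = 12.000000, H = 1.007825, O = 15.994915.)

188.1412

Atom tally by fragment:
  CH3 → C:1 H:3
  CH(OH) → C:1 H:2 O:1
  CH(OC2H5) → C:3 H:6 O:1
  CH2 → C:1 H:2
  CH2 → C:1 H:2
  CH2 → C:1 H:2
  CH2CHO → C:2 H:3 O:1
Element totals:
  C: 10
  H: 20
  O: 3
Molecular formula: C10H20O3.
  M = 10(12.0) + 20(1.007825) + 3(15.994915)
    = 120.000000 + 20.156500 + 47.984745 = 188.141245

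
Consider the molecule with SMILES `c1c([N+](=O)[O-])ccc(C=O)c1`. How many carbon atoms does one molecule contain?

7

Atom tally by fragment:
  benzene ring core → C:6 H:6
  (− 2 ring H displaced by substituents)
  + NO2 → N:1 O:2
  + CHO → C:1 H:1 O:1
Element totals:
  C: 7
  H: 5
  N: 1
  O: 3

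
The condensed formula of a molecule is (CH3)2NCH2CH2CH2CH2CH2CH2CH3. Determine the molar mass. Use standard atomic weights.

143.27 g/mol

Element totals:
  C: 9
  H: 21
  N: 1
Molecular formula: C9H21N.
  M = 9(12.011) + 21(1.008) + 14.007
    = 108.099 + 21.168 + 14.007 = 143.274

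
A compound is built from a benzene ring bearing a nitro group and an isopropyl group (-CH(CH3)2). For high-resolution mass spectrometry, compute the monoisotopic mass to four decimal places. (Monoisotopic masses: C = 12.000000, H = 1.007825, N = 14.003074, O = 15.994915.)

165.0790

Atom tally by fragment:
  benzene ring core → C:6 H:6
  (− 2 ring H displaced by substituents)
  + NO2 → N:1 O:2
  + CH(CH3)2 → C:3 H:7
Element totals:
  C: 9
  H: 11
  N: 1
  O: 2
Molecular formula: C9H11NO2.
  M = 9(12.0) + 11(1.007825) + 14.003074 + 2(15.994915)
    = 108.000000 + 11.086075 + 14.003074 + 31.989830 = 165.078979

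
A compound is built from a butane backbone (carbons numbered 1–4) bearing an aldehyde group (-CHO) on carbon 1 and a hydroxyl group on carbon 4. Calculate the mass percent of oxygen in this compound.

Atom tally by fragment:
  OHCCH2 → C:2 H:3 O:1
  CH2 → C:1 H:2
  CH2 → C:1 H:2
  CH2OH → C:1 H:3 O:1
Element totals:
  C: 5
  H: 10
  O: 2
Molecular formula: C5H10O2.
Molar mass = 102.133 g/mol.
Mass from O: 2 × 15.999 = 31.998 g/mol.
%O = 31.998 / 102.133 × 100 = 31.33%.

31.33%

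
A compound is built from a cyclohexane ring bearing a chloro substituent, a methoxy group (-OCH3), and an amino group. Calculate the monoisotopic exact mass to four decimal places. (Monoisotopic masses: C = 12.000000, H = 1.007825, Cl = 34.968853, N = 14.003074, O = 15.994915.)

Atom tally by fragment:
  cyclohexane ring core → C:6 H:12
  (− 3 ring H displaced by substituents)
  + Cl → Cl:1
  + OCH3 → C:1 H:3 O:1
  + NH2 → N:1 H:2
Element totals:
  C: 7
  H: 14
  Cl: 1
  N: 1
  O: 1
Molecular formula: C7H14ClNO.
  M = 7(12.0) + 14(1.007825) + 34.968853 + 14.003074 + 15.994915
    = 84.000000 + 14.109550 + 34.968853 + 14.003074 + 15.994915 = 163.076392

163.0764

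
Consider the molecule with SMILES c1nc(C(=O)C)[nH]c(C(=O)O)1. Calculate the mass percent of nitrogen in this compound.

18.18%

Atom tally by fragment:
  imidazole ring core → C:3 H:4 N:2
  (− 2 ring H displaced by substituents)
  + COCH3 → C:2 H:3 O:1
  + COOH → C:1 H:1 O:2
Element totals:
  C: 6
  H: 6
  N: 2
  O: 3
Molecular formula: C6H6N2O3.
Molar mass = 154.125 g/mol.
Mass from N: 2 × 14.007 = 28.014 g/mol.
%N = 28.014 / 154.125 × 100 = 18.18%.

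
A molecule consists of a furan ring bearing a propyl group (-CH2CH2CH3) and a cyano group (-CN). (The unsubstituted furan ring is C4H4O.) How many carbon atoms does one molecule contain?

Atom tally by fragment:
  furan ring core → C:4 H:4 O:1
  (− 2 ring H displaced by substituents)
  + CH2CH2CH3 → C:3 H:7
  + CN → C:1 N:1
Element totals:
  C: 8
  H: 9
  N: 1
  O: 1

8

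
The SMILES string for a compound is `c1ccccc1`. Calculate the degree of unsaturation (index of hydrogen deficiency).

Atom tally by fragment:
  benzene ring core → C:6 H:6
Element totals:
  C: 6
  H: 6
Molecular formula: C6H6.
DoU = (2C + 2 + N − H − X) / 2 = (2·6 + 2 + 0 − 6 − 0) / 2 = 4.

4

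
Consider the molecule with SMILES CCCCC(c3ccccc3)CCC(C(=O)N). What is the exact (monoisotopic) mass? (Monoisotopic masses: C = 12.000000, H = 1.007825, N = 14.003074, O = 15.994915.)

Atom tally by fragment:
  CH3 → C:1 H:3
  CH2 → C:1 H:2
  CH2 → C:1 H:2
  CH2 → C:1 H:2
  CH(C6H5) → C:7 H:6
  CH2 → C:1 H:2
  CH2 → C:1 H:2
  CH2CONH2 → C:2 H:4 O:1 N:1
Element totals:
  C: 15
  H: 23
  N: 1
  O: 1
Molecular formula: C15H23NO.
  M = 15(12.0) + 23(1.007825) + 14.003074 + 15.994915
    = 180.000000 + 23.179975 + 14.003074 + 15.994915 = 233.177964

233.1780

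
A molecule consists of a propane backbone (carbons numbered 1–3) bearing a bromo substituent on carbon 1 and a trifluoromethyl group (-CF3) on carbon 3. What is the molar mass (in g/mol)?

Atom tally by fragment:
  BrCH2 → C:1 H:2 Br:1
  CH2 → C:1 H:2
  CH2CF3 → C:2 H:2 F:3
Element totals:
  C: 4
  H: 6
  Br: 1
  F: 3
Molecular formula: C4H6BrF3.
  M = 4(12.011) + 6(1.008) + 79.904 + 3(18.998)
    = 48.044 + 6.048 + 79.904 + 56.994 = 190.990

190.99 g/mol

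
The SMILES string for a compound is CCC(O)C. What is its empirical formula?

Atom tally by fragment:
  CH3 → C:1 H:3
  CH2 → C:1 H:2
  CH(OH) → C:1 H:2 O:1
  CH3 → C:1 H:3
Element totals:
  C: 4
  H: 10
  O: 1
Molecular formula: C4H10O.
gcd of subscripts (4, 10, 1) = 1, so the empirical formula equals the molecular formula.

C4H10O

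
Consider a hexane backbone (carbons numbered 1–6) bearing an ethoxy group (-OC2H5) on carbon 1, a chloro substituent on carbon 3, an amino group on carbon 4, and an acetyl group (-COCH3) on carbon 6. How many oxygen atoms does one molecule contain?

2

Atom tally by fragment:
  C2H5OCH2 → C:3 H:7 O:1
  CH2 → C:1 H:2
  CH(Cl) → C:1 H:1 Cl:1
  CH(NH2) → C:1 H:3 N:1
  CH2 → C:1 H:2
  CH2COCH3 → C:3 H:5 O:1
Element totals:
  C: 10
  H: 20
  Cl: 1
  N: 1
  O: 2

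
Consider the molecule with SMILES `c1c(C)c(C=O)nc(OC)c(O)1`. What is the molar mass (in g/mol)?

167.16 g/mol

Atom tally by fragment:
  pyridine ring core → C:5 H:5 N:1
  (− 4 ring H displaced by substituents)
  + CH3 → C:1 H:3
  + CHO → C:1 H:1 O:1
  + OCH3 → C:1 H:3 O:1
  + OH → O:1 H:1
Element totals:
  C: 8
  H: 9
  N: 1
  O: 3
Molecular formula: C8H9NO3.
  M = 8(12.011) + 9(1.008) + 14.007 + 3(15.999)
    = 96.088 + 9.072 + 14.007 + 47.997 = 167.164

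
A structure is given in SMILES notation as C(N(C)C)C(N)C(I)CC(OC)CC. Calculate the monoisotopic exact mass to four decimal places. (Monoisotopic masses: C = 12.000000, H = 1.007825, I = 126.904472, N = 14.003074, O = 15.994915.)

Atom tally by fragment:
  (CH3)2NCH2 → C:3 H:8 N:1
  CH(NH2) → C:1 H:3 N:1
  CH(I) → C:1 H:1 I:1
  CH2 → C:1 H:2
  CH(OCH3) → C:2 H:4 O:1
  CH2 → C:1 H:2
  CH3 → C:1 H:3
Element totals:
  C: 10
  H: 23
  I: 1
  N: 2
  O: 1
Molecular formula: C10H23IN2O.
  M = 10(12.0) + 23(1.007825) + 126.904472 + 2(14.003074) + 15.994915
    = 120.000000 + 23.179975 + 126.904472 + 28.006148 + 15.994915 = 314.085510

314.0855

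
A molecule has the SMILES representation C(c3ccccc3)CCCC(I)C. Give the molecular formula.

C12H17I

Atom tally by fragment:
  C6H5CH2 → C:7 H:7
  CH2 → C:1 H:2
  CH2 → C:1 H:2
  CH2 → C:1 H:2
  CH(I) → C:1 H:1 I:1
  CH3 → C:1 H:3
Element totals:
  C: 12
  H: 17
  I: 1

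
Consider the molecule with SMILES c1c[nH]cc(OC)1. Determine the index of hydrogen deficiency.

3

Atom tally by fragment:
  pyrrole ring core → C:4 H:5 N:1
  (− 1 ring H displaced by substituents)
  + OCH3 → C:1 H:3 O:1
Element totals:
  C: 5
  H: 7
  N: 1
  O: 1
Molecular formula: C5H7NO.
DoU = (2C + 2 + N − H − X) / 2 = (2·5 + 2 + 1 − 7 − 0) / 2 = 3.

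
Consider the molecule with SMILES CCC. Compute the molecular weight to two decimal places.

44.10 g/mol

Atom tally by fragment:
  CH3 → C:1 H:3
  CH2 → C:1 H:2
  CH3 → C:1 H:3
Element totals:
  C: 3
  H: 8
Molecular formula: C3H8.
  M = 3(12.011) + 8(1.008)
    = 36.033 + 8.064 = 44.097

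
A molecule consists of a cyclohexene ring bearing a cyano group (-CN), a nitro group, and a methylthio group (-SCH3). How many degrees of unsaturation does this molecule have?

5

Atom tally by fragment:
  cyclohexene ring core → C:6 H:10
  (− 3 ring H displaced by substituents)
  + CN → C:1 N:1
  + NO2 → N:1 O:2
  + SCH3 → C:1 H:3 S:1
Element totals:
  C: 8
  H: 10
  N: 2
  O: 2
  S: 1
Molecular formula: C8H10N2O2S.
DoU = (2C + 2 + N − H − X) / 2 = (2·8 + 2 + 2 − 10 − 0) / 2 = 5.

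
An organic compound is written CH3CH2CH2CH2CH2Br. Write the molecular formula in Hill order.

C5H11Br

Element totals:
  C: 5
  H: 11
  Br: 1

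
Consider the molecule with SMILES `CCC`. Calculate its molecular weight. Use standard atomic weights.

Atom tally by fragment:
  CH3 → C:1 H:3
  CH2 → C:1 H:2
  CH3 → C:1 H:3
Element totals:
  C: 3
  H: 8
Molecular formula: C3H8.
  M = 3(12.011) + 8(1.008)
    = 36.033 + 8.064 = 44.097

44.10 g/mol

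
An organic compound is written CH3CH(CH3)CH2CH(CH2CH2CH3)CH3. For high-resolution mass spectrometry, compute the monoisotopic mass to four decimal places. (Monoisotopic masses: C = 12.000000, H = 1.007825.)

Atom tally by fragment:
  CH3 → C:1 H:3
  CH(CH3) → C:2 H:4
  CH2 → C:1 H:2
  CH(CH2CH2CH3) → C:4 H:8
  CH3 → C:1 H:3
Element totals:
  C: 9
  H: 20
Molecular formula: C9H20.
  M = 9(12.0) + 20(1.007825)
    = 108.000000 + 20.156500 = 128.156500

128.1565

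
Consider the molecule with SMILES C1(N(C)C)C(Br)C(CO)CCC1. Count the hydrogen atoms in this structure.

Atom tally by fragment:
  cyclohexane ring core → C:6 H:12
  (− 3 ring H displaced by substituents)
  + N(CH3)2 → N:1 C:2 H:6
  + Br → Br:1
  + CH2OH → C:1 H:3 O:1
Element totals:
  C: 9
  H: 18
  Br: 1
  N: 1
  O: 1

18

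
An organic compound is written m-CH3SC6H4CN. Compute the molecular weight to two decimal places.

149.21 g/mol

Element totals:
  C: 8
  H: 7
  N: 1
  S: 1
Molecular formula: C8H7NS.
  M = 8(12.011) + 7(1.008) + 14.007 + 32.06
    = 96.088 + 7.056 + 14.007 + 32.060 = 149.211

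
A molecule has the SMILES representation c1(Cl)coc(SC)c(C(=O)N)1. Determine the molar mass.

191.63 g/mol

Atom tally by fragment:
  furan ring core → C:4 H:4 O:1
  (− 3 ring H displaced by substituents)
  + Cl → Cl:1
  + SCH3 → C:1 H:3 S:1
  + CONH2 → C:1 H:2 O:1 N:1
Element totals:
  C: 6
  H: 6
  Cl: 1
  N: 1
  O: 2
  S: 1
Molecular formula: C6H6ClNO2S.
  M = 6(12.011) + 6(1.008) + 35.45 + 14.007 + 2(15.999) + 32.06
    = 72.066 + 6.048 + 35.450 + 14.007 + 31.998 + 32.060 = 191.629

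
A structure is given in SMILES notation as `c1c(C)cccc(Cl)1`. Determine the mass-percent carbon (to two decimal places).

Atom tally by fragment:
  benzene ring core → C:6 H:6
  (− 2 ring H displaced by substituents)
  + CH3 → C:1 H:3
  + Cl → Cl:1
Element totals:
  C: 7
  H: 7
  Cl: 1
Molecular formula: C7H7Cl.
Molar mass = 126.583 g/mol.
Mass from C: 7 × 12.011 = 84.077 g/mol.
%C = 84.077 / 126.583 × 100 = 66.42%.

66.42%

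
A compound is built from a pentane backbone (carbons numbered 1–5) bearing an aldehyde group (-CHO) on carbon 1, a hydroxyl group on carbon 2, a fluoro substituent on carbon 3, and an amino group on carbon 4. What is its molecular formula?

C6H12FNO2

Atom tally by fragment:
  OHCCH2 → C:2 H:3 O:1
  CH(OH) → C:1 H:2 O:1
  CH(F) → C:1 H:1 F:1
  CH(NH2) → C:1 H:3 N:1
  CH3 → C:1 H:3
Element totals:
  C: 6
  H: 12
  F: 1
  N: 1
  O: 2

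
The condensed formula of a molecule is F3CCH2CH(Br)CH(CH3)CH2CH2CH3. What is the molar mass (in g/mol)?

Atom tally by fragment:
  F3CCH2 → C:2 H:2 F:3
  CH(Br) → C:1 H:1 Br:1
  CH(CH3) → C:2 H:4
  CH2 → C:1 H:2
  CH2 → C:1 H:2
  CH3 → C:1 H:3
Element totals:
  C: 8
  H: 14
  Br: 1
  F: 3
Molecular formula: C8H14BrF3.
  M = 8(12.011) + 14(1.008) + 79.904 + 3(18.998)
    = 96.088 + 14.112 + 79.904 + 56.994 = 247.098

247.10 g/mol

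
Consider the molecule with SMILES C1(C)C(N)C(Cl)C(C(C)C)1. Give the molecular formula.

Atom tally by fragment:
  cyclobutane ring core → C:4 H:8
  (− 4 ring H displaced by substituents)
  + CH3 → C:1 H:3
  + NH2 → N:1 H:2
  + Cl → Cl:1
  + CH(CH3)2 → C:3 H:7
Element totals:
  C: 8
  H: 16
  Cl: 1
  N: 1

C8H16ClN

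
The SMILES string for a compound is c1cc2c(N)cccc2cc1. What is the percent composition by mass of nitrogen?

Atom tally by fragment:
  naphthalene ring system core → C:10 H:8
  (− 1 ring H displaced by substituents)
  + NH2 → N:1 H:2
Element totals:
  C: 10
  H: 9
  N: 1
Molecular formula: C10H9N.
Molar mass = 143.189 g/mol.
Mass from N: 1 × 14.007 = 14.007 g/mol.
%N = 14.007 / 143.189 × 100 = 9.78%.

9.78%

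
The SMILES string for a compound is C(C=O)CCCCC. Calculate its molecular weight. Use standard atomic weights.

114.19 g/mol

Atom tally by fragment:
  OHCCH2 → C:2 H:3 O:1
  CH2 → C:1 H:2
  CH2 → C:1 H:2
  CH2 → C:1 H:2
  CH2 → C:1 H:2
  CH3 → C:1 H:3
Element totals:
  C: 7
  H: 14
  O: 1
Molecular formula: C7H14O.
  M = 7(12.011) + 14(1.008) + 15.999
    = 84.077 + 14.112 + 15.999 = 114.188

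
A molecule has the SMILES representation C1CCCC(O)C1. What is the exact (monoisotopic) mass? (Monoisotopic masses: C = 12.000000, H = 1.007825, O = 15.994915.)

100.0888

Atom tally by fragment:
  cyclohexane ring core → C:6 H:12
  (− 1 ring H displaced by substituents)
  + OH → O:1 H:1
Element totals:
  C: 6
  H: 12
  O: 1
Molecular formula: C6H12O.
  M = 6(12.0) + 12(1.007825) + 15.994915
    = 72.000000 + 12.093900 + 15.994915 = 100.088815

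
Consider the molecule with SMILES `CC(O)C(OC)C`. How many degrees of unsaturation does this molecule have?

Atom tally by fragment:
  CH3 → C:1 H:3
  CH(OH) → C:1 H:2 O:1
  CH(OCH3) → C:2 H:4 O:1
  CH3 → C:1 H:3
Element totals:
  C: 5
  H: 12
  O: 2
Molecular formula: C5H12O2.
DoU = (2C + 2 + N − H − X) / 2 = (2·5 + 2 + 0 − 12 − 0) / 2 = 0.

0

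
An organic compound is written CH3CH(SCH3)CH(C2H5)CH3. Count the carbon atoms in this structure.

7

Atom tally by fragment:
  CH3 → C:1 H:3
  CH(SCH3) → C:2 H:4 S:1
  CH(C2H5) → C:3 H:6
  CH3 → C:1 H:3
Element totals:
  C: 7
  H: 16
  S: 1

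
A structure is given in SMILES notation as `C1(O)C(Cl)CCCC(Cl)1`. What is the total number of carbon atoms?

Atom tally by fragment:
  cyclohexane ring core → C:6 H:12
  (− 3 ring H displaced by substituents)
  + OH → O:1 H:1
  + Cl → Cl:1
  + Cl → Cl:1
Element totals:
  C: 6
  H: 10
  Cl: 2
  O: 1

6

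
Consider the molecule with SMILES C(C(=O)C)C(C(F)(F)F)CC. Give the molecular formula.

C7H11F3O

Atom tally by fragment:
  CH3COCH2 → C:3 H:5 O:1
  CH(CF3) → C:2 H:1 F:3
  CH2 → C:1 H:2
  CH3 → C:1 H:3
Element totals:
  C: 7
  H: 11
  F: 3
  O: 1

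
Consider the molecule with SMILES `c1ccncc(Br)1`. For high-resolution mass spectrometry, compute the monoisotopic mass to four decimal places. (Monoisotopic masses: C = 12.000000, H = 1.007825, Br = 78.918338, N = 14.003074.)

Atom tally by fragment:
  pyridine ring core → C:5 H:5 N:1
  (− 1 ring H displaced by substituents)
  + Br → Br:1
Element totals:
  C: 5
  H: 4
  Br: 1
  N: 1
Molecular formula: C5H4BrN.
  M = 5(12.0) + 4(1.007825) + 78.918338 + 14.003074
    = 60.000000 + 4.031300 + 78.918338 + 14.003074 = 156.952712

156.9527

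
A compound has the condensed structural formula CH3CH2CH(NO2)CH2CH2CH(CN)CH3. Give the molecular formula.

Element totals:
  C: 8
  H: 14
  N: 2
  O: 2

C8H14N2O2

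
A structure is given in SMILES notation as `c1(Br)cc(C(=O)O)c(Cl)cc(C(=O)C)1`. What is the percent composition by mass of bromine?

Atom tally by fragment:
  benzene ring core → C:6 H:6
  (− 4 ring H displaced by substituents)
  + Br → Br:1
  + COOH → C:1 H:1 O:2
  + Cl → Cl:1
  + COCH3 → C:2 H:3 O:1
Element totals:
  C: 9
  H: 6
  Br: 1
  Cl: 1
  O: 3
Molecular formula: C9H6BrClO3.
Molar mass = 277.498 g/mol.
Mass from Br: 1 × 79.904 = 79.904 g/mol.
%Br = 79.904 / 277.498 × 100 = 28.79%.

28.79%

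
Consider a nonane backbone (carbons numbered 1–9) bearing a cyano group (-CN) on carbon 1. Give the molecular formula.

Atom tally by fragment:
  NCCH2 → C:2 H:2 N:1
  CH2 → C:1 H:2
  CH2 → C:1 H:2
  CH2 → C:1 H:2
  CH2 → C:1 H:2
  CH2 → C:1 H:2
  CH2 → C:1 H:2
  CH2 → C:1 H:2
  CH3 → C:1 H:3
Element totals:
  C: 10
  H: 19
  N: 1

C10H19N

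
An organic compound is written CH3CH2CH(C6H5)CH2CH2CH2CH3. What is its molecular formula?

Element totals:
  C: 13
  H: 20

C13H20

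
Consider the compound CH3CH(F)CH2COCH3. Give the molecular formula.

C5H9FO

Atom tally by fragment:
  CH3 → C:1 H:3
  CH(F) → C:1 H:1 F:1
  CH2COCH3 → C:3 H:5 O:1
Element totals:
  C: 5
  H: 9
  F: 1
  O: 1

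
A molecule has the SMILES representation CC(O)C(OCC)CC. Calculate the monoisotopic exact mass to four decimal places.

Atom tally by fragment:
  CH3 → C:1 H:3
  CH(OH) → C:1 H:2 O:1
  CH(OC2H5) → C:3 H:6 O:1
  CH2 → C:1 H:2
  CH3 → C:1 H:3
Element totals:
  C: 7
  H: 16
  O: 2
Molecular formula: C7H16O2.
  M = 7(12.0) + 16(1.007825) + 2(15.994915)
    = 84.000000 + 16.125200 + 31.989830 = 132.115030

132.1150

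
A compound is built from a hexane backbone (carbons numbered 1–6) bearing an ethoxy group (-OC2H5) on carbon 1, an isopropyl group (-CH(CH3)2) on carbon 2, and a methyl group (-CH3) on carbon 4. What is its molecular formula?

Atom tally by fragment:
  C2H5OCH2 → C:3 H:7 O:1
  CH(CH(CH3)2) → C:4 H:8
  CH2 → C:1 H:2
  CH(CH3) → C:2 H:4
  CH2 → C:1 H:2
  CH3 → C:1 H:3
Element totals:
  C: 12
  H: 26
  O: 1

C12H26O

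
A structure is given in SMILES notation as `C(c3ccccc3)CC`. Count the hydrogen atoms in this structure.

12

Atom tally by fragment:
  C6H5CH2 → C:7 H:7
  CH2 → C:1 H:2
  CH3 → C:1 H:3
Element totals:
  C: 9
  H: 12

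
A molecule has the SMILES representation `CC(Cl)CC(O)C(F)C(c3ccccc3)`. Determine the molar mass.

230.71 g/mol

Atom tally by fragment:
  CH3 → C:1 H:3
  CH(Cl) → C:1 H:1 Cl:1
  CH2 → C:1 H:2
  CH(OH) → C:1 H:2 O:1
  CH(F) → C:1 H:1 F:1
  CH2C6H5 → C:7 H:7
Element totals:
  C: 12
  H: 16
  Cl: 1
  F: 1
  O: 1
Molecular formula: C12H16ClFO.
  M = 12(12.011) + 16(1.008) + 35.45 + 18.998 + 15.999
    = 144.132 + 16.128 + 35.450 + 18.998 + 15.999 = 230.707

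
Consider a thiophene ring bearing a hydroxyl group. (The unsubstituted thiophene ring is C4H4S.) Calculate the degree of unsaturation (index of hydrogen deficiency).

3

Atom tally by fragment:
  thiophene ring core → C:4 H:4 S:1
  (− 1 ring H displaced by substituents)
  + OH → O:1 H:1
Element totals:
  C: 4
  H: 4
  O: 1
  S: 1
Molecular formula: C4H4OS.
DoU = (2C + 2 + N − H − X) / 2 = (2·4 + 2 + 0 − 4 − 0) / 2 = 3.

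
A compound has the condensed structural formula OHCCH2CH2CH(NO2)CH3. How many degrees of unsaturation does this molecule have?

2

Element totals:
  C: 5
  H: 9
  N: 1
  O: 3
Molecular formula: C5H9NO3.
DoU = (2C + 2 + N − H − X) / 2 = (2·5 + 2 + 1 − 9 − 0) / 2 = 2.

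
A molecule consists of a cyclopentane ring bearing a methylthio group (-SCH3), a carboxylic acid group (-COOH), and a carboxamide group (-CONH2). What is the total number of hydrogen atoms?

13

Atom tally by fragment:
  cyclopentane ring core → C:5 H:10
  (− 3 ring H displaced by substituents)
  + SCH3 → C:1 H:3 S:1
  + COOH → C:1 H:1 O:2
  + CONH2 → C:1 H:2 O:1 N:1
Element totals:
  C: 8
  H: 13
  N: 1
  O: 3
  S: 1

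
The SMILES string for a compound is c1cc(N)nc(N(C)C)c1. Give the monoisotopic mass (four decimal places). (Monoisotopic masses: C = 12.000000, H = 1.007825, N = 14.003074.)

137.0953

Atom tally by fragment:
  pyridine ring core → C:5 H:5 N:1
  (− 2 ring H displaced by substituents)
  + NH2 → N:1 H:2
  + N(CH3)2 → N:1 C:2 H:6
Element totals:
  C: 7
  H: 11
  N: 3
Molecular formula: C7H11N3.
  M = 7(12.0) + 11(1.007825) + 3(14.003074)
    = 84.000000 + 11.086075 + 42.009222 = 137.095297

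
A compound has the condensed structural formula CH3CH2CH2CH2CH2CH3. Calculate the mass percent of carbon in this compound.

83.62%

Atom tally by fragment:
  CH3 → C:1 H:3
  CH2 → C:1 H:2
  CH2 → C:1 H:2
  CH2 → C:1 H:2
  CH2 → C:1 H:2
  CH3 → C:1 H:3
Element totals:
  C: 6
  H: 14
Molecular formula: C6H14.
Molar mass = 86.178 g/mol.
Mass from C: 6 × 12.011 = 72.066 g/mol.
%C = 72.066 / 86.178 × 100 = 83.62%.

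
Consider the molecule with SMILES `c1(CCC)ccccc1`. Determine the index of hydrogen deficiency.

Atom tally by fragment:
  benzene ring core → C:6 H:6
  (− 1 ring H displaced by substituents)
  + CH2CH2CH3 → C:3 H:7
Element totals:
  C: 9
  H: 12
Molecular formula: C9H12.
DoU = (2C + 2 + N − H − X) / 2 = (2·9 + 2 + 0 − 12 − 0) / 2 = 4.

4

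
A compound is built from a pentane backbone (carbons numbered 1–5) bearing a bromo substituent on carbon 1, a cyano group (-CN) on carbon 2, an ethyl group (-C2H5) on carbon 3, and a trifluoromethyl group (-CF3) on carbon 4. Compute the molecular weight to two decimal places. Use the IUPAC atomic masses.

Atom tally by fragment:
  BrCH2 → C:1 H:2 Br:1
  CH(CN) → C:2 H:1 N:1
  CH(C2H5) → C:3 H:6
  CH(CF3) → C:2 H:1 F:3
  CH3 → C:1 H:3
Element totals:
  C: 9
  H: 13
  Br: 1
  F: 3
  N: 1
Molecular formula: C9H13BrF3N.
  M = 9(12.011) + 13(1.008) + 79.904 + 3(18.998) + 14.007
    = 108.099 + 13.104 + 79.904 + 56.994 + 14.007 = 272.108

272.11 g/mol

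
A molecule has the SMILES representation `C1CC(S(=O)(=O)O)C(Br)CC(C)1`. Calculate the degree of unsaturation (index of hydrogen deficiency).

Atom tally by fragment:
  cyclohexane ring core → C:6 H:12
  (− 3 ring H displaced by substituents)
  + SO3H → S:1 O:3 H:1
  + Br → Br:1
  + CH3 → C:1 H:3
Element totals:
  C: 7
  H: 13
  Br: 1
  O: 3
  S: 1
Molecular formula: C7H13BrO3S.
DoU = (2C + 2 + N − H − X) / 2 = (2·7 + 2 + 0 − 13 − 1) / 2 = 1.

1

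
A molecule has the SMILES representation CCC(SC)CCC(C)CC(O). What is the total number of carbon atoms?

10

Atom tally by fragment:
  CH3 → C:1 H:3
  CH2 → C:1 H:2
  CH(SCH3) → C:2 H:4 S:1
  CH2 → C:1 H:2
  CH2 → C:1 H:2
  CH(CH3) → C:2 H:4
  CH2 → C:1 H:2
  CH2OH → C:1 H:3 O:1
Element totals:
  C: 10
  H: 22
  O: 1
  S: 1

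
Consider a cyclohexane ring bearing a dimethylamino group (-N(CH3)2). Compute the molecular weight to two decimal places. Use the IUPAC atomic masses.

Atom tally by fragment:
  cyclohexane ring core → C:6 H:12
  (− 1 ring H displaced by substituents)
  + N(CH3)2 → N:1 C:2 H:6
Element totals:
  C: 8
  H: 17
  N: 1
Molecular formula: C8H17N.
  M = 8(12.011) + 17(1.008) + 14.007
    = 96.088 + 17.136 + 14.007 = 127.231

127.23 g/mol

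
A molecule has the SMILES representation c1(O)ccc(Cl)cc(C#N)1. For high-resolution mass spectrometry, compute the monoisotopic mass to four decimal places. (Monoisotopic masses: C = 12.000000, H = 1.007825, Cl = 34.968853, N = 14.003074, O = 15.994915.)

Atom tally by fragment:
  benzene ring core → C:6 H:6
  (− 3 ring H displaced by substituents)
  + OH → O:1 H:1
  + Cl → Cl:1
  + CN → C:1 N:1
Element totals:
  C: 7
  H: 4
  Cl: 1
  N: 1
  O: 1
Molecular formula: C7H4ClNO.
  M = 7(12.0) + 4(1.007825) + 34.968853 + 14.003074 + 15.994915
    = 84.000000 + 4.031300 + 34.968853 + 14.003074 + 15.994915 = 152.998142

152.9981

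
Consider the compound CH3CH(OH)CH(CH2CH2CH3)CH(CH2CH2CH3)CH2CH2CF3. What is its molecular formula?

Atom tally by fragment:
  CH3 → C:1 H:3
  CH(OH) → C:1 H:2 O:1
  CH(CH2CH2CH3) → C:4 H:8
  CH(CH2CH2CH3) → C:4 H:8
  CH2 → C:1 H:2
  CH2CF3 → C:2 H:2 F:3
Element totals:
  C: 13
  H: 25
  F: 3
  O: 1

C13H25F3O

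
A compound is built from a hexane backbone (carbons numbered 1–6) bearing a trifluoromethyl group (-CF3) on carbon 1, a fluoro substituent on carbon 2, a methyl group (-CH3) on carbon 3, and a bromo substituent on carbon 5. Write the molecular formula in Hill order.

C8H13BrF4

Atom tally by fragment:
  F3CCH2 → C:2 H:2 F:3
  CH(F) → C:1 H:1 F:1
  CH(CH3) → C:2 H:4
  CH2 → C:1 H:2
  CH(Br) → C:1 H:1 Br:1
  CH3 → C:1 H:3
Element totals:
  C: 8
  H: 13
  Br: 1
  F: 4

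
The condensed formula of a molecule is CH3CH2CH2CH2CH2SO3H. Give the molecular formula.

C5H12O3S

Atom tally by fragment:
  CH3 → C:1 H:3
  CH2 → C:1 H:2
  CH2 → C:1 H:2
  CH2 → C:1 H:2
  CH2SO3H → C:1 H:3 S:1 O:3
Element totals:
  C: 5
  H: 12
  O: 3
  S: 1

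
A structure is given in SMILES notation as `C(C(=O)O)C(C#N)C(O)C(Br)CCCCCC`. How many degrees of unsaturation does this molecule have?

Atom tally by fragment:
  HOOCCH2 → C:2 H:3 O:2
  CH(CN) → C:2 H:1 N:1
  CH(OH) → C:1 H:2 O:1
  CH(Br) → C:1 H:1 Br:1
  CH2 → C:1 H:2
  CH2 → C:1 H:2
  CH2 → C:1 H:2
  CH2 → C:1 H:2
  CH2 → C:1 H:2
  CH3 → C:1 H:3
Element totals:
  C: 12
  H: 20
  Br: 1
  N: 1
  O: 3
Molecular formula: C12H20BrNO3.
DoU = (2C + 2 + N − H − X) / 2 = (2·12 + 2 + 1 − 20 − 1) / 2 = 3.

3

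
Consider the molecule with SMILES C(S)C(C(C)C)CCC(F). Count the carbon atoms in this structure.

Atom tally by fragment:
  HSCH2 → C:1 H:3 S:1
  CH(CH(CH3)2) → C:4 H:8
  CH2 → C:1 H:2
  CH2 → C:1 H:2
  CH2F → C:1 H:2 F:1
Element totals:
  C: 8
  H: 17
  F: 1
  S: 1

8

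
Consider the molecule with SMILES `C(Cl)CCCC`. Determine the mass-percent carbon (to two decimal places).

Atom tally by fragment:
  ClCH2 → C:1 H:2 Cl:1
  CH2 → C:1 H:2
  CH2 → C:1 H:2
  CH2 → C:1 H:2
  CH3 → C:1 H:3
Element totals:
  C: 5
  H: 11
  Cl: 1
Molecular formula: C5H11Cl.
Molar mass = 106.593 g/mol.
Mass from C: 5 × 12.011 = 60.055 g/mol.
%C = 60.055 / 106.593 × 100 = 56.34%.

56.34%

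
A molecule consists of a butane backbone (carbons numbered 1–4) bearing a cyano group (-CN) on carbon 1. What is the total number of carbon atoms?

5

Atom tally by fragment:
  NCCH2 → C:2 H:2 N:1
  CH2 → C:1 H:2
  CH2 → C:1 H:2
  CH3 → C:1 H:3
Element totals:
  C: 5
  H: 9
  N: 1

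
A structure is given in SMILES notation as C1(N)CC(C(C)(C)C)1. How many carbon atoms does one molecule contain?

Atom tally by fragment:
  cyclopropane ring core → C:3 H:6
  (− 2 ring H displaced by substituents)
  + NH2 → N:1 H:2
  + C(CH3)3 → C:4 H:9
Element totals:
  C: 7
  H: 15
  N: 1

7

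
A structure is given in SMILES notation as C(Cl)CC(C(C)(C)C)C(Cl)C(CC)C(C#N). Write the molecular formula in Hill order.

C13H23Cl2N

Atom tally by fragment:
  ClCH2 → C:1 H:2 Cl:1
  CH2 → C:1 H:2
  CH(C(CH3)3) → C:5 H:10
  CH(Cl) → C:1 H:1 Cl:1
  CH(C2H5) → C:3 H:6
  CH2CN → C:2 H:2 N:1
Element totals:
  C: 13
  H: 23
  Cl: 2
  N: 1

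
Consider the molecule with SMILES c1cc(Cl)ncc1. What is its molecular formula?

C5H4ClN

Atom tally by fragment:
  pyridine ring core → C:5 H:5 N:1
  (− 1 ring H displaced by substituents)
  + Cl → Cl:1
Element totals:
  C: 5
  H: 4
  Cl: 1
  N: 1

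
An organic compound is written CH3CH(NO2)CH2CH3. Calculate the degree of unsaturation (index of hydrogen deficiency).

Atom tally by fragment:
  CH3 → C:1 H:3
  CH(NO2) → C:1 H:1 N:1 O:2
  CH2 → C:1 H:2
  CH3 → C:1 H:3
Element totals:
  C: 4
  H: 9
  N: 1
  O: 2
Molecular formula: C4H9NO2.
DoU = (2C + 2 + N − H − X) / 2 = (2·4 + 2 + 1 − 9 − 0) / 2 = 1.

1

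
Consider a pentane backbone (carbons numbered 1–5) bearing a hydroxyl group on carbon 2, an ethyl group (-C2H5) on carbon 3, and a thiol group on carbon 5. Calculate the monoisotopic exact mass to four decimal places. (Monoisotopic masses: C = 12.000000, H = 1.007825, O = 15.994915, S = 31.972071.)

Atom tally by fragment:
  CH3 → C:1 H:3
  CH(OH) → C:1 H:2 O:1
  CH(C2H5) → C:3 H:6
  CH2 → C:1 H:2
  CH2SH → C:1 H:3 S:1
Element totals:
  C: 7
  H: 16
  O: 1
  S: 1
Molecular formula: C7H16OS.
  M = 7(12.0) + 16(1.007825) + 15.994915 + 31.972071
    = 84.000000 + 16.125200 + 15.994915 + 31.972071 = 148.092186

148.0922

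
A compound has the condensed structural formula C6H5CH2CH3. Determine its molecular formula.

Element totals:
  C: 8
  H: 10

C8H10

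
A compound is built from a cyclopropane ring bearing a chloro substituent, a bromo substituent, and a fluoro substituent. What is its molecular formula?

C3H3BrClF

Atom tally by fragment:
  cyclopropane ring core → C:3 H:6
  (− 3 ring H displaced by substituents)
  + Cl → Cl:1
  + Br → Br:1
  + F → F:1
Element totals:
  C: 3
  H: 3
  Br: 1
  Cl: 1
  F: 1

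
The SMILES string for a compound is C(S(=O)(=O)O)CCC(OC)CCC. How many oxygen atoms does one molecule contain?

Atom tally by fragment:
  HO3SCH2 → C:1 H:3 S:1 O:3
  CH2 → C:1 H:2
  CH2 → C:1 H:2
  CH(OCH3) → C:2 H:4 O:1
  CH2 → C:1 H:2
  CH2 → C:1 H:2
  CH3 → C:1 H:3
Element totals:
  C: 8
  H: 18
  O: 4
  S: 1

4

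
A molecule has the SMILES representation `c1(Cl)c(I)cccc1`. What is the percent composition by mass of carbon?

30.22%

Atom tally by fragment:
  benzene ring core → C:6 H:6
  (− 2 ring H displaced by substituents)
  + Cl → Cl:1
  + I → I:1
Element totals:
  C: 6
  H: 4
  Cl: 1
  I: 1
Molecular formula: C6H4ClI.
Molar mass = 238.452 g/mol.
Mass from C: 6 × 12.011 = 72.066 g/mol.
%C = 72.066 / 238.452 × 100 = 30.22%.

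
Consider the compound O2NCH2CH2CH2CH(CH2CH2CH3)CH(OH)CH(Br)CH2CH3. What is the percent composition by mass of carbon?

Atom tally by fragment:
  O2NCH2 → C:1 H:2 N:1 O:2
  CH2 → C:1 H:2
  CH2 → C:1 H:2
  CH(CH2CH2CH3) → C:4 H:8
  CH(OH) → C:1 H:2 O:1
  CH(Br) → C:1 H:1 Br:1
  CH2 → C:1 H:2
  CH3 → C:1 H:3
Element totals:
  C: 11
  H: 22
  Br: 1
  N: 1
  O: 3
Molecular formula: C11H22BrNO3.
Molar mass = 296.205 g/mol.
Mass from C: 11 × 12.011 = 132.121 g/mol.
%C = 132.121 / 296.205 × 100 = 44.60%.

44.60%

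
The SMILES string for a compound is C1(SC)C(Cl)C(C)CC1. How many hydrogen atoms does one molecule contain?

13

Atom tally by fragment:
  cyclopentane ring core → C:5 H:10
  (− 3 ring H displaced by substituents)
  + SCH3 → C:1 H:3 S:1
  + Cl → Cl:1
  + CH3 → C:1 H:3
Element totals:
  C: 7
  H: 13
  Cl: 1
  S: 1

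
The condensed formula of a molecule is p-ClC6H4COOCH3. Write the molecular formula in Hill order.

C8H7ClO2

Atom tally by fragment:
  benzene ring core → C:6 H:6
  (− 2 ring H displaced by substituents)
  + Cl → Cl:1
  + COOCH3 → C:2 H:3 O:2
Element totals:
  C: 8
  H: 7
  Cl: 1
  O: 2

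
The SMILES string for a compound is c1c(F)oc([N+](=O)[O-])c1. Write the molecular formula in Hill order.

Atom tally by fragment:
  furan ring core → C:4 H:4 O:1
  (− 2 ring H displaced by substituents)
  + F → F:1
  + NO2 → N:1 O:2
Element totals:
  C: 4
  H: 2
  F: 1
  N: 1
  O: 3

C4H2FNO3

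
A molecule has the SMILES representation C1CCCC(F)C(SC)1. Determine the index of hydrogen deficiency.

1

Atom tally by fragment:
  cyclohexane ring core → C:6 H:12
  (− 2 ring H displaced by substituents)
  + F → F:1
  + SCH3 → C:1 H:3 S:1
Element totals:
  C: 7
  H: 13
  F: 1
  S: 1
Molecular formula: C7H13FS.
DoU = (2C + 2 + N − H − X) / 2 = (2·7 + 2 + 0 − 13 − 1) / 2 = 1.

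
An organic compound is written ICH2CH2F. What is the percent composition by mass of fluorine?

10.92%

Atom tally by fragment:
  ICH2 → C:1 H:2 I:1
  CH2F → C:1 H:2 F:1
Element totals:
  C: 2
  H: 4
  F: 1
  I: 1
Molecular formula: C2H4FI.
Molar mass = 173.956 g/mol.
Mass from F: 1 × 18.998 = 18.998 g/mol.
%F = 18.998 / 173.956 × 100 = 10.92%.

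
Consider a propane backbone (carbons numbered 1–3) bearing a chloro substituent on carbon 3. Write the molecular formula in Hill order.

Atom tally by fragment:
  CH3 → C:1 H:3
  CH2 → C:1 H:2
  CH2Cl → C:1 H:2 Cl:1
Element totals:
  C: 3
  H: 7
  Cl: 1

C3H7Cl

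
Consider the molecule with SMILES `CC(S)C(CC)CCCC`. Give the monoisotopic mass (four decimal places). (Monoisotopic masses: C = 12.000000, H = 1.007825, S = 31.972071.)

160.1286

Atom tally by fragment:
  CH3 → C:1 H:3
  CH(SH) → C:1 H:2 S:1
  CH(C2H5) → C:3 H:6
  CH2 → C:1 H:2
  CH2 → C:1 H:2
  CH2 → C:1 H:2
  CH3 → C:1 H:3
Element totals:
  C: 9
  H: 20
  S: 1
Molecular formula: C9H20S.
  M = 9(12.0) + 20(1.007825) + 31.972071
    = 108.000000 + 20.156500 + 31.972071 = 160.128571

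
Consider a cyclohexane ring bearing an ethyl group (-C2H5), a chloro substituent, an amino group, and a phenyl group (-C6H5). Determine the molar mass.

Atom tally by fragment:
  cyclohexane ring core → C:6 H:12
  (− 4 ring H displaced by substituents)
  + C2H5 → C:2 H:5
  + Cl → Cl:1
  + NH2 → N:1 H:2
  + C6H5 → C:6 H:5
Element totals:
  C: 14
  H: 20
  Cl: 1
  N: 1
Molecular formula: C14H20ClN.
  M = 14(12.011) + 20(1.008) + 35.45 + 14.007
    = 168.154 + 20.160 + 35.450 + 14.007 = 237.771

237.77 g/mol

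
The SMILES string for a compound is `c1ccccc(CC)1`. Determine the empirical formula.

Atom tally by fragment:
  benzene ring core → C:6 H:6
  (− 1 ring H displaced by substituents)
  + C2H5 → C:2 H:5
Element totals:
  C: 8
  H: 10
Molecular formula: C8H10.
gcd of subscripts = 2; dividing each by 2:
  C: 8/2 = 4
  H: 10/2 = 5

C4H5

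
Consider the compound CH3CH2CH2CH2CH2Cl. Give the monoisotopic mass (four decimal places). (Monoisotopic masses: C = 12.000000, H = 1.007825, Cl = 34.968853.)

Element totals:
  C: 5
  H: 11
  Cl: 1
Molecular formula: C5H11Cl.
  M = 5(12.0) + 11(1.007825) + 34.968853
    = 60.000000 + 11.086075 + 34.968853 = 106.054928

106.0549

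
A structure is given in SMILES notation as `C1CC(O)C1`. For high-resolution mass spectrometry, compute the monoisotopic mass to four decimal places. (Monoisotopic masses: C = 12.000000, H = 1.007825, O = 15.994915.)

72.0575

Atom tally by fragment:
  cyclobutane ring core → C:4 H:8
  (− 1 ring H displaced by substituents)
  + OH → O:1 H:1
Element totals:
  C: 4
  H: 8
  O: 1
Molecular formula: C4H8O.
  M = 4(12.0) + 8(1.007825) + 15.994915
    = 48.000000 + 8.062600 + 15.994915 = 72.057515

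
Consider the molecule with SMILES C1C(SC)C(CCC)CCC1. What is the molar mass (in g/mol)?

Atom tally by fragment:
  cyclohexane ring core → C:6 H:12
  (− 2 ring H displaced by substituents)
  + SCH3 → C:1 H:3 S:1
  + CH2CH2CH3 → C:3 H:7
Element totals:
  C: 10
  H: 20
  S: 1
Molecular formula: C10H20S.
  M = 10(12.011) + 20(1.008) + 32.06
    = 120.110 + 20.160 + 32.060 = 172.330

172.33 g/mol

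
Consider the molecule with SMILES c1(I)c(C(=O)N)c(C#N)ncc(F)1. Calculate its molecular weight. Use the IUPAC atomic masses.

291.02 g/mol

Atom tally by fragment:
  pyridine ring core → C:5 H:5 N:1
  (− 4 ring H displaced by substituents)
  + I → I:1
  + CONH2 → C:1 H:2 O:1 N:1
  + CN → C:1 N:1
  + F → F:1
Element totals:
  C: 7
  H: 3
  F: 1
  I: 1
  N: 3
  O: 1
Molecular formula: C7H3FIN3O.
  M = 7(12.011) + 3(1.008) + 18.998 + 126.904 + 3(14.007) + 15.999
    = 84.077 + 3.024 + 18.998 + 126.904 + 42.021 + 15.999 = 291.023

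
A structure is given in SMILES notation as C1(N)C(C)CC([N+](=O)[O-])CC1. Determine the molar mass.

158.20 g/mol

Atom tally by fragment:
  cyclohexane ring core → C:6 H:12
  (− 3 ring H displaced by substituents)
  + NH2 → N:1 H:2
  + CH3 → C:1 H:3
  + NO2 → N:1 O:2
Element totals:
  C: 7
  H: 14
  N: 2
  O: 2
Molecular formula: C7H14N2O2.
  M = 7(12.011) + 14(1.008) + 2(14.007) + 2(15.999)
    = 84.077 + 14.112 + 28.014 + 31.998 = 158.201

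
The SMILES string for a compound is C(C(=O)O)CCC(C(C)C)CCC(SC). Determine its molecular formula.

Atom tally by fragment:
  HOOCCH2 → C:2 H:3 O:2
  CH2 → C:1 H:2
  CH2 → C:1 H:2
  CH(CH(CH3)2) → C:4 H:8
  CH2 → C:1 H:2
  CH2 → C:1 H:2
  CH2SCH3 → C:2 H:5 S:1
Element totals:
  C: 12
  H: 24
  O: 2
  S: 1

C12H24O2S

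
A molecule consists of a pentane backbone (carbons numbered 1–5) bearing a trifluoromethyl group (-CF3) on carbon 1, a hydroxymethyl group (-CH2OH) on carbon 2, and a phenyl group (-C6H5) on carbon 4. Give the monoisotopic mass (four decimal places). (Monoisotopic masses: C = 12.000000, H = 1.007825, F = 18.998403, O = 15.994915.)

Atom tally by fragment:
  F3CCH2 → C:2 H:2 F:3
  CH(CH2OH) → C:2 H:4 O:1
  CH2 → C:1 H:2
  CH(C6H5) → C:7 H:6
  CH3 → C:1 H:3
Element totals:
  C: 13
  H: 17
  F: 3
  O: 1
Molecular formula: C13H17F3O.
  M = 13(12.0) + 17(1.007825) + 3(18.998403) + 15.994915
    = 156.000000 + 17.133025 + 56.995209 + 15.994915 = 246.123149

246.1231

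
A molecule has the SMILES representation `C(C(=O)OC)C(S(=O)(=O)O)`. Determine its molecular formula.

C4H8O5S

Atom tally by fragment:
  CH3OOCCH2 → C:3 H:5 O:2
  CH2SO3H → C:1 H:3 S:1 O:3
Element totals:
  C: 4
  H: 8
  O: 5
  S: 1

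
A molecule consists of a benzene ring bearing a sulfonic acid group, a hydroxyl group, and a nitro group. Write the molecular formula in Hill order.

Atom tally by fragment:
  benzene ring core → C:6 H:6
  (− 3 ring H displaced by substituents)
  + SO3H → S:1 O:3 H:1
  + OH → O:1 H:1
  + NO2 → N:1 O:2
Element totals:
  C: 6
  H: 5
  N: 1
  O: 6
  S: 1

C6H5NO6S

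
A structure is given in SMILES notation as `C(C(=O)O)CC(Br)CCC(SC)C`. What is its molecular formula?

C9H17BrO2S

Atom tally by fragment:
  HOOCCH2 → C:2 H:3 O:2
  CH2 → C:1 H:2
  CH(Br) → C:1 H:1 Br:1
  CH2 → C:1 H:2
  CH2 → C:1 H:2
  CH(SCH3) → C:2 H:4 S:1
  CH3 → C:1 H:3
Element totals:
  C: 9
  H: 17
  Br: 1
  O: 2
  S: 1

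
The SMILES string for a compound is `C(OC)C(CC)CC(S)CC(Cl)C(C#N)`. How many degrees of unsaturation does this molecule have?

Atom tally by fragment:
  CH3OCH2 → C:2 H:5 O:1
  CH(C2H5) → C:3 H:6
  CH2 → C:1 H:2
  CH(SH) → C:1 H:2 S:1
  CH2 → C:1 H:2
  CH(Cl) → C:1 H:1 Cl:1
  CH2CN → C:2 H:2 N:1
Element totals:
  C: 11
  H: 20
  Cl: 1
  N: 1
  O: 1
  S: 1
Molecular formula: C11H20ClNOS.
DoU = (2C + 2 + N − H − X) / 2 = (2·11 + 2 + 1 − 20 − 1) / 2 = 2.

2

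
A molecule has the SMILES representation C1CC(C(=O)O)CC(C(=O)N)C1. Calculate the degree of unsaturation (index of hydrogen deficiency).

Atom tally by fragment:
  cyclohexane ring core → C:6 H:12
  (− 2 ring H displaced by substituents)
  + COOH → C:1 H:1 O:2
  + CONH2 → C:1 H:2 O:1 N:1
Element totals:
  C: 8
  H: 13
  N: 1
  O: 3
Molecular formula: C8H13NO3.
DoU = (2C + 2 + N − H − X) / 2 = (2·8 + 2 + 1 − 13 − 0) / 2 = 3.

3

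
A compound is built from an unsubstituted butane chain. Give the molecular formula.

C4H10

Atom tally by fragment:
  CH3 → C:1 H:3
  CH2 → C:1 H:2
  CH2 → C:1 H:2
  CH3 → C:1 H:3
Element totals:
  C: 4
  H: 10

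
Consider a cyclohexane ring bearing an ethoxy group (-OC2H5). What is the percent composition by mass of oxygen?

12.48%

Atom tally by fragment:
  cyclohexane ring core → C:6 H:12
  (− 1 ring H displaced by substituents)
  + OC2H5 → C:2 H:5 O:1
Element totals:
  C: 8
  H: 16
  O: 1
Molecular formula: C8H16O.
Molar mass = 128.215 g/mol.
Mass from O: 1 × 15.999 = 15.999 g/mol.
%O = 15.999 / 128.215 × 100 = 12.48%.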